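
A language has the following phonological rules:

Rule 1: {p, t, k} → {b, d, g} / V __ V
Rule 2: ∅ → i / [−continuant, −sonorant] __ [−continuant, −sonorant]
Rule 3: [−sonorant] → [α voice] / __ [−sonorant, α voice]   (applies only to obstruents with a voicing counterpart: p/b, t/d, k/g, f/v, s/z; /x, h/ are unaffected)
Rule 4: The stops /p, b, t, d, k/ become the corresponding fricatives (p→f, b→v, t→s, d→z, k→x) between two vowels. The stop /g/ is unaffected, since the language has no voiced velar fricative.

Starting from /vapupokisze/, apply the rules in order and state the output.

vavuvogizze

Rule 1 (intervocalic voicing): /p/ is a voiceless stop between vowels /a/ and /u/, so it voices to [b]. /p/ is a voiceless stop between vowels /u/ and /o/, so it voices to [b]. /k/ is a voiceless stop between vowels /o/ and /i/, so it voices to [g]. /vapupokisze/ → vabubogisze.
Rule 2 (stop-cluster i-epenthesis): no segment meets the environment; /vabubogisze/ is unchanged.
Rule 3 (regressive voicing assimilation): /s/ precedes the voiced obstruent /z/, so it voices to [z] by assimilation. /vabubogisze/ → vabubogizze.
Rule 4 (intervocalic spirantization): /b/ is a stop between vowels /a/ and /u/, so it spirantizes to the fricative [v]. /b/ is a stop between vowels /u/ and /o/, so it spirantizes to the fricative [v]. /vabubogizze/ → vavuvogizze.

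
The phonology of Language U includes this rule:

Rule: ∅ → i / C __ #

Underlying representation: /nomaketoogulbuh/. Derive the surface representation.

nomaketoogulbuhi

the form ends in the consonant /h/, so [i] is inserted word-finally.
Surface form: [nomaketoogulbuhi].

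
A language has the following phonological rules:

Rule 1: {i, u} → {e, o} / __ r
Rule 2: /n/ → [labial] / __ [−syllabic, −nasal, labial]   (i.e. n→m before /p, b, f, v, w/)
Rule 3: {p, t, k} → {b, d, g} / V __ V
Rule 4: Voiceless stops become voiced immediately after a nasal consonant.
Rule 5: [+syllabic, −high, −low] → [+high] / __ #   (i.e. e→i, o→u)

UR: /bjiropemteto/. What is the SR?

Rule 1 (pre-rhotic lowering): /i/ is a high vowel immediately before /r/, so it lowers to [e]. /bjiropemteto/ → bjeropemteto.
Rule 2 (nasal place assimilation): no segment meets the environment; /bjeropemteto/ is unchanged.
Rule 3 (intervocalic voicing): /p/ is a voiceless stop between vowels /o/ and /e/, so it voices to [b]. /t/ is a voiceless stop between vowels /e/ and /o/, so it voices to [d]. /bjeropemteto/ → bjerobemtedo.
Rule 4 (post-nasal voicing): /t/ is a voiceless stop immediately after the nasal /m/, so it voices to [d]. /bjerobemtedo/ → bjerobemdedo.
Rule 5 (final vowel raising): /o/ is a mid vowel in word-final position, so it raises to [u]. /bjerobemdedo/ → bjerobemdedu.

bjerobemdedu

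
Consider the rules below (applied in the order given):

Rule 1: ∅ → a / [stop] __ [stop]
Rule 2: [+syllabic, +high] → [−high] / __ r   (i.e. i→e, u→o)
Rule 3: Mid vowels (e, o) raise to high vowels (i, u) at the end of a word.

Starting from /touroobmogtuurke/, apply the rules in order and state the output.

Rule 1 (stop-cluster a-epenthesis): /g/ and /t/ form a stop–stop cluster, so [a] is inserted between them. /touroobmogtuurke/ → touroobmogatuurke.
Rule 2 (pre-rhotic lowering): /u/ is a high vowel immediately before /r/, so it lowers to [o]. /u/ is a high vowel immediately before /r/, so it lowers to [o]. /touroobmogatuurke/ → tooroobmogatuorke.
Rule 3 (final vowel raising): /e/ is a mid vowel in word-final position, so it raises to [i]. /tooroobmogatuorke/ → tooroobmogatuorki.

tooroobmogatuorki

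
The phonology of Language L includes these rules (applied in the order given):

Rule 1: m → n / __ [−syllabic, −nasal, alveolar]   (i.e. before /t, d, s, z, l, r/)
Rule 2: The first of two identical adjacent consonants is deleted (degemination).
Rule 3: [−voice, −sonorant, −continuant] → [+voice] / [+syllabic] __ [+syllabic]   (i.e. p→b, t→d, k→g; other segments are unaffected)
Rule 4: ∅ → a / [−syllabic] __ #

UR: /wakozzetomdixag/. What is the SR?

Rule 1 (nasal place assimilation): /m/ precedes the alveolar consonant /d/, so it assimilates in place to [n]. /wakozzetomdixag/ → wakozzetondixag.
Rule 2 (degemination): /zz/ is a geminate; the first /z/ deletes. /wakozzetondixag/ → wakozetondixag.
Rule 3 (intervocalic voicing): /k/ is a voiceless stop between vowels /a/ and /o/, so it voices to [g]. /t/ is a voiceless stop between vowels /e/ and /o/, so it voices to [d]. /wakozetondixag/ → wagozedondixag.
Rule 4 (final a-epenthesis): the form ends in the consonant /g/, so [a] is inserted word-finally. /wagozedondixag/ → wagozedondixaga.

wagozedondixaga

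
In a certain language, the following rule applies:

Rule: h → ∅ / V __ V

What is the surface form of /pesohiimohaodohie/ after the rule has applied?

/h/ occurs between vowels /o/ and /i/, so it deletes.
/h/ occurs between vowels /o/ and /a/, so it deletes.
/h/ occurs between vowels /o/ and /i/, so it deletes.
Surface form: [pesoiimoaodoie].

pesoiimoaodoie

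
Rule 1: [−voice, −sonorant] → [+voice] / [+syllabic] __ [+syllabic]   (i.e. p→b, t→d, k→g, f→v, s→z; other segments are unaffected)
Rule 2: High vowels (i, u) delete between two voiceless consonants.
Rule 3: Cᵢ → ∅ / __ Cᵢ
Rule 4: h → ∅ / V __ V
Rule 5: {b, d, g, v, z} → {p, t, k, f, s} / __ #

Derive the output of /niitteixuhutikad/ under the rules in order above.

Rule 1 (intervocalic voicing): /t/ is a voiceless obstruent between vowels /u/ and /i/, so it voices to [d]. /k/ is a voiceless obstruent between vowels /i/ and /a/, so it voices to [g]. /niitteixuhutikad/ → niitteixuhudigad.
Rule 2 (high vowel syncope): /u/ is a high vowel flanked by voiceless consonants /x/ and /h/, so it deletes. /niitteixuhudigad/ → niitteixhudigad.
Rule 3 (degemination): /tt/ is a geminate; the first /t/ deletes. /niitteixhudigad/ → niiteixhudigad.
Rule 4 (intervocalic h-deletion): no segment meets the environment; /niiteixhudigad/ is unchanged.
Rule 5 (final devoicing): /d/ is a voiced obstruent in word-final position, so it devoices to [t]. /niiteixhudigad/ → niiteixhudigat.

niiteixhudigat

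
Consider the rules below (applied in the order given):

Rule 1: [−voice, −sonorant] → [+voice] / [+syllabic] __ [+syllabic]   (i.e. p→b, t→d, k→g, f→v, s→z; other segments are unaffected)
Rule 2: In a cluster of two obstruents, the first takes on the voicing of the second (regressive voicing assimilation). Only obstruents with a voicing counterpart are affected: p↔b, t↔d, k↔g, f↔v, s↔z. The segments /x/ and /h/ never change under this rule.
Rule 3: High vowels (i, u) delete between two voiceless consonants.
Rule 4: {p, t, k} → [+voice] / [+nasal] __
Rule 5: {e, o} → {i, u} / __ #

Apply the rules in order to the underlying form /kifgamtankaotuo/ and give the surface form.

kivgamdangaoduu

Rule 1 (intervocalic voicing): /t/ is a voiceless obstruent between vowels /o/ and /u/, so it voices to [d]. /kifgamtankaotuo/ → kifgamtankaoduo.
Rule 2 (regressive voicing assimilation): /f/ precedes the voiced obstruent /g/, so it voices to [v] by assimilation. /kifgamtankaoduo/ → kivgamtankaoduo.
Rule 3 (high vowel syncope): no segment meets the environment; /kivgamtankaoduo/ is unchanged.
Rule 4 (post-nasal voicing): /t/ is a voiceless stop immediately after the nasal /m/, so it voices to [d]. /k/ is a voiceless stop immediately after the nasal /n/, so it voices to [g]. /kivgamtankaoduo/ → kivgamdangaoduo.
Rule 5 (final vowel raising): /o/ is a mid vowel in word-final position, so it raises to [u]. /kivgamdangaoduo/ → kivgamdangaoduu.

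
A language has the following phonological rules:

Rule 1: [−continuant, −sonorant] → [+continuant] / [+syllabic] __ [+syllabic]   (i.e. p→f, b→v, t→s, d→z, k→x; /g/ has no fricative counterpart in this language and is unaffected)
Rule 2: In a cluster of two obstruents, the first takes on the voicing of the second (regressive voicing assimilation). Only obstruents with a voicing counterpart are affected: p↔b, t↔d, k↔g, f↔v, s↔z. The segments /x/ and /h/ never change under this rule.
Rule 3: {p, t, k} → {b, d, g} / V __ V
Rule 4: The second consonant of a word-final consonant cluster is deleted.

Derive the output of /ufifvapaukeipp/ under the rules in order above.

ufivvafauxeip

Rule 1 (intervocalic spirantization): /p/ is a stop between vowels /a/ and /a/, so it spirantizes to the fricative [f]. /k/ is a stop between vowels /u/ and /e/, so it spirantizes to the fricative [x]. /ufifvapaukeipp/ → ufifvafauxeipp.
Rule 2 (regressive voicing assimilation): /f/ precedes the voiced obstruent /v/, so it voices to [v] by assimilation. /ufifvafauxeipp/ → ufivvafauxeipp.
Rule 3 (intervocalic voicing): no segment meets the environment; /ufivvafauxeipp/ is unchanged.
Rule 4 (final cluster simplification): /p/ is the second consonant of a word-final cluster /pp/, so it deletes. /ufivvafauxeipp/ → ufivvafauxeip.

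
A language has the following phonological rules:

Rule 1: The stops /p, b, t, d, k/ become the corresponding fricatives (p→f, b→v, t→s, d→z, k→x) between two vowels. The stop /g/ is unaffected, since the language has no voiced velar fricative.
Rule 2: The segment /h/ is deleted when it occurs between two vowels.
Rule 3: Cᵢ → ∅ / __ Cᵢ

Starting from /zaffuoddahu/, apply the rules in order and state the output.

zafuodau

Rule 1 (intervocalic spirantization): no segment meets the environment; /zaffuoddahu/ is unchanged.
Rule 2 (intervocalic h-deletion): /h/ occurs between vowels /a/ and /u/, so it deletes. /zaffuoddahu/ → zaffuoddau.
Rule 3 (degemination): /ff/ is a geminate; the first /f/ deletes. /dd/ is a geminate; the first /d/ deletes. /zaffuoddau/ → zafuodau.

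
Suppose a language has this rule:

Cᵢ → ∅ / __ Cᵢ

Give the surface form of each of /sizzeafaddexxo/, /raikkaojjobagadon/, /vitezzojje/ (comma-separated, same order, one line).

sizeafadexo, raikaojobagadon, vitezoje

/sizzeafaddexxo/: /zz/ is a geminate; the first /z/ deletes. /dd/ is a geminate; the first /d/ deletes. /xx/ is a geminate; the first /x/ deletes. → [sizeafadexo].
/raikkaojjobagadon/: /kk/ is a geminate; the first /k/ deletes. /jj/ is a geminate; the first /j/ deletes. → [raikaojobagadon].
/vitezzojje/: /zz/ is a geminate; the first /z/ deletes. /jj/ is a geminate; the first /j/ deletes. → [vitezoje].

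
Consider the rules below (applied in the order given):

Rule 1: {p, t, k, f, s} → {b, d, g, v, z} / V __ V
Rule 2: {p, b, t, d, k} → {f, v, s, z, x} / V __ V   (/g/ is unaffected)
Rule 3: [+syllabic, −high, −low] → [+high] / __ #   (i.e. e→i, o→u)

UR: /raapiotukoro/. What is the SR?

raaviozugoru

Rule 1 (intervocalic voicing): /p/ is a voiceless obstruent between vowels /a/ and /i/, so it voices to [b]. /t/ is a voiceless obstruent between vowels /o/ and /u/, so it voices to [d]. /k/ is a voiceless obstruent between vowels /u/ and /o/, so it voices to [g]. /raapiotukoro/ → raabiodugoro.
Rule 2 (intervocalic spirantization): /b/ is a stop between vowels /a/ and /i/, so it spirantizes to the fricative [v]. /d/ is a stop between vowels /o/ and /u/, so it spirantizes to the fricative [z]. /raabiodugoro/ → raaviozugoro.
Rule 3 (final vowel raising): /o/ is a mid vowel in word-final position, so it raises to [u]. /raaviozugoro/ → raaviozugoru.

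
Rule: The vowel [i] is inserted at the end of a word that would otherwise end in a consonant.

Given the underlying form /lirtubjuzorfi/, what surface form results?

lirtubjuzorfi

No segment of /lirtubjuzorfi/ meets the structural description of the rule, so the form surfaces unchanged.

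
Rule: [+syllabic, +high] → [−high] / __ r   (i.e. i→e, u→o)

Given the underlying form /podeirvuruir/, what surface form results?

podeervoruer

Scanning /podeirvuruir/: /i/ is a high vowel immediately before /r/, so it lowers to [e]; /u/ is a high vowel immediately before /r/, so it lowers to [o]; /u/ at position 10 is not in the conditioning environment; /i/ is a high vowel immediately before /r/, so it lowers to [e].
Result: [podeervoruer].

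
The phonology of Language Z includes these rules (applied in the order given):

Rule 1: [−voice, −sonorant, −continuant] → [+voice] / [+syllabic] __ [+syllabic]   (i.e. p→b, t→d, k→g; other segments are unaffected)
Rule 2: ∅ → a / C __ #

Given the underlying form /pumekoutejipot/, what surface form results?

pumegoudejibota

Rule 1 (intervocalic voicing): /k/ is a voiceless stop between vowels /e/ and /o/, so it voices to [g]. /t/ is a voiceless stop between vowels /u/ and /e/, so it voices to [d]. /p/ is a voiceless stop between vowels /i/ and /o/, so it voices to [b]. /pumekoutejipot/ → pumegoudejibot.
Rule 2 (final a-epenthesis): the form ends in the consonant /t/, so [a] is inserted word-finally. /pumegoudejibot/ → pumegoudejibota.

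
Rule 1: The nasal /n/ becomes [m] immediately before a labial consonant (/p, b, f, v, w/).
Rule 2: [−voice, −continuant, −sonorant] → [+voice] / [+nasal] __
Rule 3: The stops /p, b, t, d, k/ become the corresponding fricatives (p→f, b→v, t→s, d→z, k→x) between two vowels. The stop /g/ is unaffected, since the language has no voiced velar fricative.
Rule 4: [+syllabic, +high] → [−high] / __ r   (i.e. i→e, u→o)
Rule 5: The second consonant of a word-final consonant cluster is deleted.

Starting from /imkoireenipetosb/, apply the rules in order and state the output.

imgoereenifesos

Rule 1 (nasal place assimilation): no segment meets the environment; /imkoireenipetosb/ is unchanged.
Rule 2 (post-nasal voicing): /k/ is a voiceless stop immediately after the nasal /m/, so it voices to [g]. /imkoireenipetosb/ → imgoireenipetosb.
Rule 3 (intervocalic spirantization): /p/ is a stop between vowels /i/ and /e/, so it spirantizes to the fricative [f]. /t/ is a stop between vowels /e/ and /o/, so it spirantizes to the fricative [s]. /imgoireenipetosb/ → imgoireenifesosb.
Rule 4 (pre-rhotic lowering): /i/ is a high vowel immediately before /r/, so it lowers to [e]. /imgoireenifesosb/ → imgoereenifesosb.
Rule 5 (final cluster simplification): /b/ is the second consonant of a word-final cluster /sb/, so it deletes. /imgoereenifesosb/ → imgoereenifesos.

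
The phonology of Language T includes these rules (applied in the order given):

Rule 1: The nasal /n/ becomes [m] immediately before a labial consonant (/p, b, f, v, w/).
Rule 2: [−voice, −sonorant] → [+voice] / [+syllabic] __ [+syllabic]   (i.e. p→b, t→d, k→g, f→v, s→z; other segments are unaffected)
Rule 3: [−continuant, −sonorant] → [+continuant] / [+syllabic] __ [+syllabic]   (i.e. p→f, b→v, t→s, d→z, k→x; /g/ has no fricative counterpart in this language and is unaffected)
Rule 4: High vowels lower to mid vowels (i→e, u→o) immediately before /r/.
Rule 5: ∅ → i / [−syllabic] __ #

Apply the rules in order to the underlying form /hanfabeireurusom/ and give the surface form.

hamfaveereoruzomi

Rule 1 (nasal place assimilation): /n/ precedes the labial consonant /f/, so it assimilates in place to [m]. /hanfabeireurusom/ → hamfabeireurusom.
Rule 2 (intervocalic voicing): /s/ is a voiceless obstruent between vowels /u/ and /o/, so it voices to [z]. /hamfabeireurusom/ → hamfabeireuruzom.
Rule 3 (intervocalic spirantization): /b/ is a stop between vowels /a/ and /e/, so it spirantizes to the fricative [v]. /hamfabeireuruzom/ → hamfaveireuruzom.
Rule 4 (pre-rhotic lowering): /i/ is a high vowel immediately before /r/, so it lowers to [e]. /u/ is a high vowel immediately before /r/, so it lowers to [o]. /hamfaveireuruzom/ → hamfaveereoruzom.
Rule 5 (final i-epenthesis): the form ends in the consonant /m/, so [i] is inserted word-finally. /hamfaveereoruzom/ → hamfaveereoruzomi.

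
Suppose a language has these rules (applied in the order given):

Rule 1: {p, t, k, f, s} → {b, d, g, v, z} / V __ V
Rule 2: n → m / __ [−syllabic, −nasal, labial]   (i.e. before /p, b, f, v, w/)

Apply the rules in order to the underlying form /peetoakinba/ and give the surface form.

peedoagimba

Rule 1 (intervocalic voicing): /t/ is a voiceless obstruent between vowels /e/ and /o/, so it voices to [d]. /k/ is a voiceless obstruent between vowels /a/ and /i/, so it voices to [g]. /peetoakinba/ → peedoaginba.
Rule 2 (nasal place assimilation): /n/ precedes the labial consonant /b/, so it assimilates in place to [m]. /peedoaginba/ → peedoagimba.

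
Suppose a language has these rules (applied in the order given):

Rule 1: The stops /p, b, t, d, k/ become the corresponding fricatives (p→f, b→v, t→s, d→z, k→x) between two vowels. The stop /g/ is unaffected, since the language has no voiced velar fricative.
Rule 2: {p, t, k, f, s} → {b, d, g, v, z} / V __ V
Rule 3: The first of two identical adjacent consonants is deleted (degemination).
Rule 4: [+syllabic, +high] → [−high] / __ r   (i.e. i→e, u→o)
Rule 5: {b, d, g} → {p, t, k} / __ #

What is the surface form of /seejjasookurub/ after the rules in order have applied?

seejazooxorup

Rule 1 (intervocalic spirantization): /k/ is a stop between vowels /o/ and /u/, so it spirantizes to the fricative [x]. /seejjasookurub/ → seejjasooxurub.
Rule 2 (intervocalic voicing): /s/ is a voiceless obstruent between vowels /a/ and /o/, so it voices to [z]. /seejjasooxurub/ → seejjazooxurub.
Rule 3 (degemination): /jj/ is a geminate; the first /j/ deletes. /seejjazooxurub/ → seejazooxurub.
Rule 4 (pre-rhotic lowering): /u/ is a high vowel immediately before /r/, so it lowers to [o]. /seejazooxurub/ → seejazooxorub.
Rule 5 (final devoicing): /b/ is a voiced stop in word-final position, so it devoices to [p]. /seejazooxorub/ → seejazooxorup.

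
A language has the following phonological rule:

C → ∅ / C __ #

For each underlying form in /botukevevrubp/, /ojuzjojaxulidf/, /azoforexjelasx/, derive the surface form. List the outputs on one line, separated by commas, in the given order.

/botukevevrubp/: /p/ is the second consonant of a word-final cluster /bp/, so it deletes. → [botukevevrub].
/ojuzjojaxulidf/: /f/ is the second consonant of a word-final cluster /df/, so it deletes. → [ojuzjojaxulid].
/azoforexjelasx/: /x/ is the second consonant of a word-final cluster /sx/, so it deletes. → [azoforexjelas].

botukevevrub, ojuzjojaxulid, azoforexjelas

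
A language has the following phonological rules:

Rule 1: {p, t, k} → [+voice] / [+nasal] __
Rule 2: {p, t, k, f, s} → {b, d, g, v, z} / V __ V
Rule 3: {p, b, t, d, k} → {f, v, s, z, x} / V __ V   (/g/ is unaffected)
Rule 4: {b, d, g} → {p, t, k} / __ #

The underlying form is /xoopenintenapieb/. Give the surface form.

xoovenindenaviep

Rule 1 (post-nasal voicing): /t/ is a voiceless stop immediately after the nasal /n/, so it voices to [d]. /xoopenintenapieb/ → xoopenindenapieb.
Rule 2 (intervocalic voicing): /p/ is a voiceless obstruent between vowels /o/ and /e/, so it voices to [b]. /p/ is a voiceless obstruent between vowels /a/ and /i/, so it voices to [b]. /xoopenindenapieb/ → xoobenindenabieb.
Rule 3 (intervocalic spirantization): /b/ is a stop between vowels /o/ and /e/, so it spirantizes to the fricative [v]. /b/ is a stop between vowels /a/ and /i/, so it spirantizes to the fricative [v]. /xoobenindenabieb/ → xoovenindenavieb.
Rule 4 (final devoicing): /b/ is a voiced stop in word-final position, so it devoices to [p]. /xoovenindenavieb/ → xoovenindenaviep.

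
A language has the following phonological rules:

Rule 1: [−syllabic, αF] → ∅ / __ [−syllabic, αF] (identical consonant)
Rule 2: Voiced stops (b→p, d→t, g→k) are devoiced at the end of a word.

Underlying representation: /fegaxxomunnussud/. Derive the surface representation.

Rule 1 (degemination): /xx/ is a geminate; the first /x/ deletes. /nn/ is a geminate; the first /n/ deletes. /ss/ is a geminate; the first /s/ deletes. /fegaxxomunnussud/ → fegaxomunusud.
Rule 2 (final devoicing): /d/ is a voiced stop in word-final position, so it devoices to [t]. /fegaxomunusud/ → fegaxomunusut.

fegaxomunusut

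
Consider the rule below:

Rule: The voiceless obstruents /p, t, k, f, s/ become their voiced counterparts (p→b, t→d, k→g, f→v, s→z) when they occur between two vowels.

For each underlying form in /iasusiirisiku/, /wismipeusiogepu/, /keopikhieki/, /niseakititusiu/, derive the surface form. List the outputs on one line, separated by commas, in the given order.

/iasusiirisiku/: /s/ is a voiceless obstruent between vowels /a/ and /u/, so it voices to [z]. /s/ is a voiceless obstruent between vowels /u/ and /i/, so it voices to [z]. /s/ is a voiceless obstruent between vowels /i/ and /i/, so it voices to [z]. /k/ is a voiceless obstruent between vowels /i/ and /u/, so it voices to [g]. → [iazuziirizigu].
/wismipeusiogepu/: /p/ is a voiceless obstruent between vowels /i/ and /e/, so it voices to [b]. /s/ is a voiceless obstruent between vowels /u/ and /i/, so it voices to [z]. /p/ is a voiceless obstruent between vowels /e/ and /u/, so it voices to [b]. → [wismibeuziogebu].
/keopikhieki/: /p/ is a voiceless obstruent between vowels /o/ and /i/, so it voices to [b]. /k/ is a voiceless obstruent between vowels /e/ and /i/, so it voices to [g]. → [keobikhiegi].
/niseakititusiu/: /s/ is a voiceless obstruent between vowels /i/ and /e/, so it voices to [z]. /k/ is a voiceless obstruent between vowels /a/ and /i/, so it voices to [g]. /t/ is a voiceless obstruent between vowels /i/ and /i/, so it voices to [d]. /t/ is a voiceless obstruent between vowels /i/ and /u/, so it voices to [d]. /s/ is a voiceless obstruent between vowels /u/ and /i/, so it voices to [z]. → [nizeagididuziu].

iazuziirizigu, wismibeuziogebu, keobikhiegi, nizeagididuziu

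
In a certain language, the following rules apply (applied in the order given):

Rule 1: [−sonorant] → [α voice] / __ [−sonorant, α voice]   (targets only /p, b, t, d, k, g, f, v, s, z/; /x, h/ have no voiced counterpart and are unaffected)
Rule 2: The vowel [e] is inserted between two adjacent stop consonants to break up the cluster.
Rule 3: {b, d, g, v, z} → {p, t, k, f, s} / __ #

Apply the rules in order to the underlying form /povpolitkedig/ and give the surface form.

pofpolitekedik

Rule 1 (regressive voicing assimilation): /v/ precedes the voiceless obstruent /p/, so it devoices to [f] by assimilation. /povpolitkedig/ → pofpolitkedig.
Rule 2 (stop-cluster e-epenthesis): /t/ and /k/ form a stop–stop cluster, so [e] is inserted between them. /pofpolitkedig/ → pofpolitekedig.
Rule 3 (final devoicing): /g/ is a voiced obstruent in word-final position, so it devoices to [k]. /pofpolitekedig/ → pofpolitekedik.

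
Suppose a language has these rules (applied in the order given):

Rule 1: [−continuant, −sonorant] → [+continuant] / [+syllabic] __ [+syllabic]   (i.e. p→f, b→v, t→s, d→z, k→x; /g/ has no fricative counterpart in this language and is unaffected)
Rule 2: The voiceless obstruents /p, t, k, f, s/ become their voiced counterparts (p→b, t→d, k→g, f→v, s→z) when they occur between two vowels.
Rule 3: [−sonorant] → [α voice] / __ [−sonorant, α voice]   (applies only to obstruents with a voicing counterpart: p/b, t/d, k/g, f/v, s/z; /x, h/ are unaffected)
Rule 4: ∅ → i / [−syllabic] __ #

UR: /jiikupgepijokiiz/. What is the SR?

jiixubgevijoxiizi

Rule 1 (intervocalic spirantization): /k/ is a stop between vowels /i/ and /u/, so it spirantizes to the fricative [x]. /p/ is a stop between vowels /e/ and /i/, so it spirantizes to the fricative [f]. /k/ is a stop between vowels /o/ and /i/, so it spirantizes to the fricative [x]. /jiikupgepijokiiz/ → jiixupgefijoxiiz.
Rule 2 (intervocalic voicing): /f/ is a voiceless obstruent between vowels /e/ and /i/, so it voices to [v]. /jiixupgefijoxiiz/ → jiixupgevijoxiiz.
Rule 3 (regressive voicing assimilation): /p/ precedes the voiced obstruent /g/, so it voices to [b] by assimilation. /jiixupgevijoxiiz/ → jiixubgevijoxiiz.
Rule 4 (final i-epenthesis): the form ends in the consonant /z/, so [i] is inserted word-finally. /jiixubgevijoxiiz/ → jiixubgevijoxiizi.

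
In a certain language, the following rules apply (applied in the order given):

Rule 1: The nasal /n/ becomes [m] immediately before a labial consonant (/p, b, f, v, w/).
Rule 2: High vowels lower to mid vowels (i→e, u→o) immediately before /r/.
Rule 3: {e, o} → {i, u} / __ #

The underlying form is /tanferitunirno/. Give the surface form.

tamferitunernu

Rule 1 (nasal place assimilation): /n/ precedes the labial consonant /f/, so it assimilates in place to [m]. /tanferitunirno/ → tamferitunirno.
Rule 2 (pre-rhotic lowering): /i/ is a high vowel immediately before /r/, so it lowers to [e]. /tamferitunirno/ → tamferitunerno.
Rule 3 (final vowel raising): /o/ is a mid vowel in word-final position, so it raises to [u]. /tamferitunerno/ → tamferitunernu.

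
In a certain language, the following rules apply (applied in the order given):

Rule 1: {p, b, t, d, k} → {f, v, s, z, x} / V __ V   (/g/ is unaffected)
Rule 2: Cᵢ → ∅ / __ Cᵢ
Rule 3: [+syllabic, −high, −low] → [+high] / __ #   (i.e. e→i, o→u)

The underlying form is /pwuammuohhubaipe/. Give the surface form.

Rule 1 (intervocalic spirantization): /b/ is a stop between vowels /u/ and /a/, so it spirantizes to the fricative [v]. /p/ is a stop between vowels /i/ and /e/, so it spirantizes to the fricative [f]. /pwuammuohhubaipe/ → pwuammuohhuvaife.
Rule 2 (degemination): /mm/ is a geminate; the first /m/ deletes. /hh/ is a geminate; the first /h/ deletes. /pwuammuohhuvaife/ → pwuamuohuvaife.
Rule 3 (final vowel raising): /e/ is a mid vowel in word-final position, so it raises to [i]. /pwuamuohuvaife/ → pwuamuohuvaifi.

pwuamuohuvaifi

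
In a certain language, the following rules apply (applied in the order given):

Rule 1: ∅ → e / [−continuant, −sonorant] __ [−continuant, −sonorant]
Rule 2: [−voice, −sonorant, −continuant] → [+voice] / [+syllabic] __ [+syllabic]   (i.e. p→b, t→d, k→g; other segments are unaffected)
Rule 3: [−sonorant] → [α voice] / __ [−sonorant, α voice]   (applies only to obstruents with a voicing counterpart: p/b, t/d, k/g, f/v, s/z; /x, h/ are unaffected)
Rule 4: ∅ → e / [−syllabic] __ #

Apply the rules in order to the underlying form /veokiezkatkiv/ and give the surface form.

veogieskadegive

Rule 1 (stop-cluster e-epenthesis): /t/ and /k/ form a stop–stop cluster, so [e] is inserted between them. /veokiezkatkiv/ → veokiezkatekiv.
Rule 2 (intervocalic voicing): /k/ is a voiceless stop between vowels /o/ and /i/, so it voices to [g]. /t/ is a voiceless stop between vowels /a/ and /e/, so it voices to [d]. /k/ is a voiceless stop between vowels /e/ and /i/, so it voices to [g]. /veokiezkatekiv/ → veogiezkadegiv.
Rule 3 (regressive voicing assimilation): /z/ precedes the voiceless obstruent /k/, so it devoices to [s] by assimilation. /veogiezkadegiv/ → veogieskadegiv.
Rule 4 (final e-epenthesis): the form ends in the consonant /v/, so [e] is inserted word-finally. /veogieskadegiv/ → veogieskadegive.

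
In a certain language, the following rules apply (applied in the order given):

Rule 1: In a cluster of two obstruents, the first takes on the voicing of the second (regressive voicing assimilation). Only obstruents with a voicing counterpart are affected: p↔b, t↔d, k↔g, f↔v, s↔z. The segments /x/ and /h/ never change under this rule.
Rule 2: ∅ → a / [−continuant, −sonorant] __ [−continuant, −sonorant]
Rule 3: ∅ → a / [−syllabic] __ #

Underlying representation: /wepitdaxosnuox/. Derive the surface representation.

Rule 1 (regressive voicing assimilation): /t/ precedes the voiced obstruent /d/, so it voices to [d] by assimilation. /wepitdaxosnuox/ → wepiddaxosnuox.
Rule 2 (stop-cluster a-epenthesis): /d/ and /d/ form a stop–stop cluster, so [a] is inserted between them. /wepiddaxosnuox/ → wepidadaxosnuox.
Rule 3 (final a-epenthesis): the form ends in the consonant /x/, so [a] is inserted word-finally. /wepidadaxosnuox/ → wepidadaxosnuoxa.

wepidadaxosnuoxa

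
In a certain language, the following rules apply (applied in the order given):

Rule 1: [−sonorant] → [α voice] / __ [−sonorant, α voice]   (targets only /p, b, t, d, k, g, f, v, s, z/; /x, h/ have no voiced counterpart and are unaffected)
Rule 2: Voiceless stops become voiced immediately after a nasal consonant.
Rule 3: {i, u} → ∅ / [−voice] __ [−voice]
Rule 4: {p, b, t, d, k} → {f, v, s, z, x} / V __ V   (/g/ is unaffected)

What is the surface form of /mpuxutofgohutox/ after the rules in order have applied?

Rule 1 (regressive voicing assimilation): /f/ precedes the voiced obstruent /g/, so it voices to [v] by assimilation. /mpuxutofgohutox/ → mpuxutovgohutox.
Rule 2 (post-nasal voicing): /p/ is a voiceless stop immediately after the nasal /m/, so it voices to [b]. /mpuxutovgohutox/ → mbuxutovgohutox.
Rule 3 (high vowel syncope): /u/ is a high vowel flanked by voiceless consonants /x/ and /t/, so it deletes. /u/ is a high vowel flanked by voiceless consonants /h/ and /t/, so it deletes. /mbuxutovgohutox/ → mbuxtovgohtox.
Rule 4 (intervocalic spirantization): no segment meets the environment; /mbuxtovgohtox/ is unchanged.

mbuxtovgohtox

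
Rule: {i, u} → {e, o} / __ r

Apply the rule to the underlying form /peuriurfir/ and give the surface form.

Scanning /peuriurfir/: /u/ is a high vowel immediately before /r/, so it lowers to [o]; /i/ at position 5 is not in the conditioning environment; /u/ is a high vowel immediately before /r/, so it lowers to [o]; /i/ is a high vowel immediately before /r/, so it lowers to [e].
Result: [peoriorfer].

peoriorfer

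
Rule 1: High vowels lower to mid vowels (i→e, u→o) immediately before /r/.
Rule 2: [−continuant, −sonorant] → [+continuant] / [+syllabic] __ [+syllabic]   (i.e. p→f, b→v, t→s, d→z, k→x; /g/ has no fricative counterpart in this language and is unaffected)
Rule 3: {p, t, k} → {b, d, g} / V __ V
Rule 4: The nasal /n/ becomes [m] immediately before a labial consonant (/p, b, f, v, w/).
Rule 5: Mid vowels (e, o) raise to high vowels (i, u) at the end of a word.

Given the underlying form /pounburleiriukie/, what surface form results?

poumborleeriuxii

Rule 1 (pre-rhotic lowering): /u/ is a high vowel immediately before /r/, so it lowers to [o]. /i/ is a high vowel immediately before /r/, so it lowers to [e]. /pounburleiriukie/ → pounborleeriukie.
Rule 2 (intervocalic spirantization): /k/ is a stop between vowels /u/ and /i/, so it spirantizes to the fricative [x]. /pounborleeriukie/ → pounborleeriuxie.
Rule 3 (intervocalic voicing): no segment meets the environment; /pounborleeriuxie/ is unchanged.
Rule 4 (nasal place assimilation): /n/ precedes the labial consonant /b/, so it assimilates in place to [m]. /pounborleeriuxie/ → poumborleeriuxie.
Rule 5 (final vowel raising): /e/ is a mid vowel in word-final position, so it raises to [i]. /poumborleeriuxie/ → poumborleeriuxii.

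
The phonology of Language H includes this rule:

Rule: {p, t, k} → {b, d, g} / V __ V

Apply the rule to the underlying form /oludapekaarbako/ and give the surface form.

oludabegaarbago

/p/ is a voiceless stop between vowels /a/ and /e/, so it voices to [b].
/k/ is a voiceless stop between vowels /e/ and /a/, so it voices to [g].
/k/ is a voiceless stop between vowels /a/ and /o/, so it voices to [g].
Surface form: [oludabegaarbago].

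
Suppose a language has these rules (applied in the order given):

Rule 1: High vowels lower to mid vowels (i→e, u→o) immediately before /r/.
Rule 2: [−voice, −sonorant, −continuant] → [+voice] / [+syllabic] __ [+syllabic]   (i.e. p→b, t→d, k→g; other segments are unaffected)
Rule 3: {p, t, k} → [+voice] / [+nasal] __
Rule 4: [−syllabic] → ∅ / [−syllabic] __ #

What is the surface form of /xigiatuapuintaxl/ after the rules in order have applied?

Rule 1 (pre-rhotic lowering): no segment meets the environment; /xigiatuapuintaxl/ is unchanged.
Rule 2 (intervocalic voicing): /t/ is a voiceless stop between vowels /a/ and /u/, so it voices to [d]. /p/ is a voiceless stop between vowels /a/ and /u/, so it voices to [b]. /xigiatuapuintaxl/ → xigiaduabuintaxl.
Rule 3 (post-nasal voicing): /t/ is a voiceless stop immediately after the nasal /n/, so it voices to [d]. /xigiaduabuintaxl/ → xigiaduabuindaxl.
Rule 4 (final cluster simplification): /l/ is the second consonant of a word-final cluster /xl/, so it deletes. /xigiaduabuindaxl/ → xigiaduabuindax.

xigiaduabuindax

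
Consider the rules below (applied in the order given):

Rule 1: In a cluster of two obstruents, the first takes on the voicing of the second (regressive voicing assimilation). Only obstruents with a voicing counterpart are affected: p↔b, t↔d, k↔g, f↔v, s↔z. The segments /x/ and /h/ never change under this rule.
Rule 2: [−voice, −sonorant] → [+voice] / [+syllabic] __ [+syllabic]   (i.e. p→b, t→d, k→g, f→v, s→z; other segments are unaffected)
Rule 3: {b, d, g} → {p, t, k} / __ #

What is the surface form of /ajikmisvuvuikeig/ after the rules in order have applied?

ajikmizvuvuigeik

Rule 1 (regressive voicing assimilation): /s/ precedes the voiced obstruent /v/, so it voices to [z] by assimilation. /ajikmisvuvuikeig/ → ajikmizvuvuikeig.
Rule 2 (intervocalic voicing): /k/ is a voiceless obstruent between vowels /i/ and /e/, so it voices to [g]. /ajikmizvuvuikeig/ → ajikmizvuvuigeig.
Rule 3 (final devoicing): /g/ is a voiced stop in word-final position, so it devoices to [k]. /ajikmizvuvuigeig/ → ajikmizvuvuigeik.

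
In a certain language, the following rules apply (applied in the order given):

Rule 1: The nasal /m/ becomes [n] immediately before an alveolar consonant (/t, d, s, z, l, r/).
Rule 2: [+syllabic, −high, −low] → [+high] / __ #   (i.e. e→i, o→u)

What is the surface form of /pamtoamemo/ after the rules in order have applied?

Rule 1 (nasal place assimilation): /m/ precedes the alveolar consonant /t/, so it assimilates in place to [n]. /pamtoamemo/ → pantoamemo.
Rule 2 (final vowel raising): /o/ is a mid vowel in word-final position, so it raises to [u]. /pantoamemo/ → pantoamemu.

pantoamemu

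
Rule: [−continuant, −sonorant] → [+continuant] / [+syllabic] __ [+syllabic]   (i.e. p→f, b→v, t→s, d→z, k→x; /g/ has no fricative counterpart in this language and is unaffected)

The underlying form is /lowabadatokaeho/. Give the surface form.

lowavazasoxaeho

/b/ is a stop between vowels /a/ and /a/, so it spirantizes to the fricative [v].
/d/ is a stop between vowels /a/ and /a/, so it spirantizes to the fricative [z].
/t/ is a stop between vowels /a/ and /o/, so it spirantizes to the fricative [s].
/k/ is a stop between vowels /o/ and /a/, so it spirantizes to the fricative [x].
Surface form: [lowavazasoxaeho].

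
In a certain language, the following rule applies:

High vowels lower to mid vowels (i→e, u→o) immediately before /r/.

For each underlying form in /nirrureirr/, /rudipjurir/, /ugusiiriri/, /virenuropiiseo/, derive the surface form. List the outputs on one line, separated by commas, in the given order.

/nirrureirr/: /i/ is a high vowel immediately before /r/, so it lowers to [e]. /u/ is a high vowel immediately before /r/, so it lowers to [o]. /i/ is a high vowel immediately before /r/, so it lowers to [e]. → [nerroreerr].
/rudipjurir/: /u/ is a high vowel immediately before /r/, so it lowers to [o]. /i/ is a high vowel immediately before /r/, so it lowers to [e]. → [rudipjorer].
/ugusiiriri/: /i/ is a high vowel immediately before /r/, so it lowers to [e]. /i/ is a high vowel immediately before /r/, so it lowers to [e]. → [ugusiereri].
/virenuropiiseo/: /i/ is a high vowel immediately before /r/, so it lowers to [e]. /u/ is a high vowel immediately before /r/, so it lowers to [o]. → [verenoropiiseo].

nerroreerr, rudipjorer, ugusiereri, verenoropiiseo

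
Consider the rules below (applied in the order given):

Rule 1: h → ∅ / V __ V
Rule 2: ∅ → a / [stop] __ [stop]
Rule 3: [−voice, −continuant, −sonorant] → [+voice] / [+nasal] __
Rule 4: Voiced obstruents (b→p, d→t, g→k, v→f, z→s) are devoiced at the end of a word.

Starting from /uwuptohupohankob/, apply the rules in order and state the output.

Rule 1 (intervocalic h-deletion): /h/ occurs between vowels /o/ and /u/, so it deletes. /h/ occurs between vowels /o/ and /a/, so it deletes. /uwuptohupohankob/ → uwuptoupoankob.
Rule 2 (stop-cluster a-epenthesis): /p/ and /t/ form a stop–stop cluster, so [a] is inserted between them. /uwuptoupoankob/ → uwupatoupoankob.
Rule 3 (post-nasal voicing): /k/ is a voiceless stop immediately after the nasal /n/, so it voices to [g]. /uwupatoupoankob/ → uwupatoupoangob.
Rule 4 (final devoicing): /b/ is a voiced obstruent in word-final position, so it devoices to [p]. /uwupatoupoangob/ → uwupatoupoangop.

uwupatoupoangop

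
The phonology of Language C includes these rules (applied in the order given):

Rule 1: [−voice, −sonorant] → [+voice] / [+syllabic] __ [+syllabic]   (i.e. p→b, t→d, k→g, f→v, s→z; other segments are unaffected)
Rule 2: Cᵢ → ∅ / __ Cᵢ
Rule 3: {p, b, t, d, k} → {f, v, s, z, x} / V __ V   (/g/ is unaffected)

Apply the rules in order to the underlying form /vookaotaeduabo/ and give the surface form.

voogaozaezuavo

Rule 1 (intervocalic voicing): /k/ is a voiceless obstruent between vowels /o/ and /a/, so it voices to [g]. /t/ is a voiceless obstruent between vowels /o/ and /a/, so it voices to [d]. /vookaotaeduabo/ → voogaodaeduabo.
Rule 2 (degemination): no segment meets the environment; /voogaodaeduabo/ is unchanged.
Rule 3 (intervocalic spirantization): /d/ is a stop between vowels /o/ and /a/, so it spirantizes to the fricative [z]. /d/ is a stop between vowels /e/ and /u/, so it spirantizes to the fricative [z]. /b/ is a stop between vowels /a/ and /o/, so it spirantizes to the fricative [v]. /voogaodaeduabo/ → voogaozaezuavo.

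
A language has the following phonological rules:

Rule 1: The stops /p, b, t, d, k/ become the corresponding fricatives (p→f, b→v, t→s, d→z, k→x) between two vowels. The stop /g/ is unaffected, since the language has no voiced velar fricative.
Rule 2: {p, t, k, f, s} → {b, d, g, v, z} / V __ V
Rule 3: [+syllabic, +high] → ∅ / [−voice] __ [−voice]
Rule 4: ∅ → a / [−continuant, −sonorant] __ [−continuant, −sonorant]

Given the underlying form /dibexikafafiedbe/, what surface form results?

divexxavaviedabe

Rule 1 (intervocalic spirantization): /b/ is a stop between vowels /i/ and /e/, so it spirantizes to the fricative [v]. /k/ is a stop between vowels /i/ and /a/, so it spirantizes to the fricative [x]. /dibexikafafiedbe/ → divexixafafiedbe.
Rule 2 (intervocalic voicing): /f/ is a voiceless obstruent between vowels /a/ and /a/, so it voices to [v]. /f/ is a voiceless obstruent between vowels /a/ and /i/, so it voices to [v]. /divexixafafiedbe/ → divexixavaviedbe.
Rule 3 (high vowel syncope): /i/ is a high vowel flanked by voiceless consonants /x/ and /x/, so it deletes. /divexixavaviedbe/ → divexxavaviedbe.
Rule 4 (stop-cluster a-epenthesis): /d/ and /b/ form a stop–stop cluster, so [a] is inserted between them. /divexxavaviedbe/ → divexxavaviedabe.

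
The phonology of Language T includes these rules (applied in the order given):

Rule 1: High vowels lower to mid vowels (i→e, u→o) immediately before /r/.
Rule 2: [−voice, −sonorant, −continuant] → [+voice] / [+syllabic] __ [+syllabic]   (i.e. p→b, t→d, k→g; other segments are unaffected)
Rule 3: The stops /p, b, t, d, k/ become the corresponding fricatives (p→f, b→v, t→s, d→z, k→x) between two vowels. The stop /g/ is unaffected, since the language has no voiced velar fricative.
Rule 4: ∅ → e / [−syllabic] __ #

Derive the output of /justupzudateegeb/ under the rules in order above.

justupzuzazeegebe

Rule 1 (pre-rhotic lowering): no segment meets the environment; /justupzudateegeb/ is unchanged.
Rule 2 (intervocalic voicing): /t/ is a voiceless stop between vowels /a/ and /e/, so it voices to [d]. /justupzudateegeb/ → justupzudadeegeb.
Rule 3 (intervocalic spirantization): /d/ is a stop between vowels /u/ and /a/, so it spirantizes to the fricative [z]. /d/ is a stop between vowels /a/ and /e/, so it spirantizes to the fricative [z]. /justupzudadeegeb/ → justupzuzazeegeb.
Rule 4 (final e-epenthesis): the form ends in the consonant /b/, so [e] is inserted word-finally. /justupzuzazeegeb/ → justupzuzazeegebe.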